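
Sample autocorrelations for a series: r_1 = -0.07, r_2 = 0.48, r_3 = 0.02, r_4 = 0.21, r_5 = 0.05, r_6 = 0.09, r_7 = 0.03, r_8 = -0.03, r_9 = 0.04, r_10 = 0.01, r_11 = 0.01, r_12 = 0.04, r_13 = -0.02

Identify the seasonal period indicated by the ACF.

The largest autocorrelation is r_2 = 0.48, with a weaker echo at lag 4 (0.21); the remaining lags stay at or below 0.09.
The dominant spike at lag 2 indicates a seasonal period of 2.

2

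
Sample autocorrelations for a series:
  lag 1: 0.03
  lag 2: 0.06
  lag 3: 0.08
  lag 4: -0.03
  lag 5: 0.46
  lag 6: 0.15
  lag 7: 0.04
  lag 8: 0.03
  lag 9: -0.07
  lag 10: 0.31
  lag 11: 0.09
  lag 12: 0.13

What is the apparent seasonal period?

5

The largest autocorrelation is r_5 = 0.46, with a weaker echo at lag 10 (0.31); the remaining lags stay at or below 0.15.
The dominant spike at lag 5 indicates a seasonal period of 5.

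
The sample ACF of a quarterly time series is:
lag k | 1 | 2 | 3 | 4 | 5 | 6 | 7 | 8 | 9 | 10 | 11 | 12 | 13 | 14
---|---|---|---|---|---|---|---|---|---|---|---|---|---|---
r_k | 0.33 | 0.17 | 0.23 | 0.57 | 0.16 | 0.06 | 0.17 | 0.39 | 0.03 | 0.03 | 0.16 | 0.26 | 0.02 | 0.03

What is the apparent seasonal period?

The largest autocorrelation is r_4 = 0.57, with a weaker echo at lag 8 (0.39); the remaining lags stay at or below 0.33. The elevated value at lag 1 (0.33), dropping to 0.17 at lag 2, reflects decaying short-term dependence rather than seasonality.
The dominant spike at lag 4 indicates a seasonal period of 4.

4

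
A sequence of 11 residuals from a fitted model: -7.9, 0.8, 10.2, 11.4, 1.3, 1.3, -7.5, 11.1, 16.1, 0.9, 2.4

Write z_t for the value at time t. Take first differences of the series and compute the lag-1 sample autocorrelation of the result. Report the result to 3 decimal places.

First differences Δz: 8.7, 9.4, 1.2, -10.1, 0.0, -8.8, 18.6, 5.0, -15.2, 1.5
Mean of differences = 1.0300
Numerator Σ(Δz_t−Δz̄)(Δz_{t+1}−Δz̄) = -89.7039
Denominator Σ(Δz_t−Δz̄)² = 938.5810
r_1(Δz) = -89.7039 / 938.5810 = -0.096

-0.096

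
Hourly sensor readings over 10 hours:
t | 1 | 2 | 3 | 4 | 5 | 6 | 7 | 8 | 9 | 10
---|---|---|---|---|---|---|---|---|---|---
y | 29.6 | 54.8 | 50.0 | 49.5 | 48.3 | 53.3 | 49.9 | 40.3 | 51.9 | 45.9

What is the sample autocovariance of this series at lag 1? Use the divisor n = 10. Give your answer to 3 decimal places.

-14.058

Mean ȳ = (29.6 + 54.8 + 50.0 + 49.5 + 48.3 + 53.3 + 49.9 + 40.3 + 51.9 + 45.9)/10 = 47.3500
Σ_{t=1}^{9}(y_t−ȳ)(y_{t+1}−ȳ) = -140.5825
γ_1 = -140.5825 / 10 = -14.058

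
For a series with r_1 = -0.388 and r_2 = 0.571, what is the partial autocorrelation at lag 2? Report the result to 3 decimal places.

0.495

φ_{22} = (r_2 − r_1²) / (1 − r_1²)
r_1² = (-0.388)² = 0.150544
Numerator = 0.571 − 0.1505 = 0.4205; denominator = 1 − 0.1505 = 0.8495
φ_{22} = 0.4205 / 0.8495 = 0.495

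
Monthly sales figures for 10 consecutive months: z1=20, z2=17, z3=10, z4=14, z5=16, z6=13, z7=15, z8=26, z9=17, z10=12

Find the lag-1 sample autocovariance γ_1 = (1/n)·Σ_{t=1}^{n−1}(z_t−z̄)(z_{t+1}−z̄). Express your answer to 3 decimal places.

Mean z̄ = (20 + 17 + 10 + 14 + 16 + 13 + 15 + 26 + 17 + 12)/10 = 16.0000
Σ_{t=1}^{9}(z_t−z̄)(z_{t+1}−z̄) = 9.0000
γ_1 = 9.0000 / 10 = 0.900

0.900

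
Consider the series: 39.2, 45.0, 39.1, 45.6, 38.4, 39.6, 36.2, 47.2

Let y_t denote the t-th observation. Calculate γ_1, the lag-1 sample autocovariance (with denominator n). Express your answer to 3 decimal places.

Mean ȳ = (39.2 + 45.0 + 39.1 + 45.6 + 38.4 + 39.6 + 36.2 + 47.2)/8 = 41.2875
Deviations: -2.0875, 3.7125, -2.1875, 4.3125, -2.8875, -1.6875, -5.0875, 5.9125
Σ_{t=1}^{7}(y_t−ȳ)(y_{t+1}−ȳ) = -54.3789
γ_1 = -54.3789 / 8 = -6.797

-6.797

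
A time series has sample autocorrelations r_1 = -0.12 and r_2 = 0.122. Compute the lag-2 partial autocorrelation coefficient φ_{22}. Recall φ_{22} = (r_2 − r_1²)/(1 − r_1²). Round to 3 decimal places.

φ_{22} = (r_2 − r_1²) / (1 − r_1²)
r_1² = (-0.12)² = 0.0144
Numerator = 0.122 − 0.0144 = 0.1076; denominator = 1 − 0.0144 = 0.9856
φ_{22} = 0.1076 / 0.9856 = 0.109

0.109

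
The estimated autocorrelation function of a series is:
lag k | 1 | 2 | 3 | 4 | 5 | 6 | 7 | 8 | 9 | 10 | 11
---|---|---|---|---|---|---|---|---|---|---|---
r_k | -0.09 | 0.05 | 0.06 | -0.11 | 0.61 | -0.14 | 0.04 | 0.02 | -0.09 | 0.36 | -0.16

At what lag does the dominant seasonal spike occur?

The largest autocorrelation is r_5 = 0.61, with a weaker echo at lag 10 (0.36); the remaining lags stay at or below 0.06.
The dominant spike at lag 5 indicates a seasonal period of 5.

5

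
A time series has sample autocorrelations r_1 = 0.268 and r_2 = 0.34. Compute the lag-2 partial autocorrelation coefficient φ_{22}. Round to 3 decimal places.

φ_{22} = (r_2 − r_1²) / (1 − r_1²)
r_1² = (0.268)² = 0.071824
Numerator = 0.34 − 0.0718 = 0.2682; denominator = 1 − 0.0718 = 0.9282
φ_{22} = 0.2682 / 0.9282 = 0.289

0.289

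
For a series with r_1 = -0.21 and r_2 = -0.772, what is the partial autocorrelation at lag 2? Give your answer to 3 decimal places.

φ_{22} = (r_2 − r_1²) / (1 − r_1²)
r_1² = (-0.21)² = 0.0441
Numerator = -0.772 − 0.0441 = -0.8161; denominator = 1 − 0.0441 = 0.9559
φ_{22} = -0.8161 / 0.9559 = -0.854

-0.854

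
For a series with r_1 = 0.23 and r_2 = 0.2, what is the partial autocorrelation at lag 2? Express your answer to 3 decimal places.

0.155

φ_{22} = (r_2 − r_1²) / (1 − r_1²)
r_1² = (0.23)² = 0.0529
Numerator = 0.2 − 0.0529 = 0.1471; denominator = 1 − 0.0529 = 0.9471
φ_{22} = 0.1471 / 0.9471 = 0.155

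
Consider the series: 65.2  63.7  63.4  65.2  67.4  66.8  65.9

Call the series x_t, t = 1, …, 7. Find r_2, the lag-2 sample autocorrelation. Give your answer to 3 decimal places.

-0.193

Mean x̄ = (65.2 + 63.7 + 63.4 + 65.2 + 67.4 + 66.8 + 65.9)/7 = 65.3714
Deviations from mean: -0.1714, -1.6714, -1.9714, -0.1714, 2.0286, 1.4286, 0.5286
Σ(x_t−x̄)(x_{t+2}−x̄) = (0.3380) + (0.2865) + (-3.9992) + (-0.2449) + (1.0722) = -2.5473
Denominator Σ(x_t−x̄)² = 13.1743
r_2 = -2.5473 / 13.1743 = -0.193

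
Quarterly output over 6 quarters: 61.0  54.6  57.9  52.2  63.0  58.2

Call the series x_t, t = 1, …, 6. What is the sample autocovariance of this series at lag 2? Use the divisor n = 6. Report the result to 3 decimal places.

2.769

Mean x̄ = (61.0 + 54.6 + 57.9 + 52.2 + 63.0 + 58.2)/6 = 57.8167
Deviations: 3.1833, -3.2167, 0.0833, -5.6167, 5.1833, 0.3833
Σ_{t=1}^{4}(x_t−x̄)(x_{t+2}−x̄) = 16.6111
γ_2 = 16.6111 / 6 = 2.769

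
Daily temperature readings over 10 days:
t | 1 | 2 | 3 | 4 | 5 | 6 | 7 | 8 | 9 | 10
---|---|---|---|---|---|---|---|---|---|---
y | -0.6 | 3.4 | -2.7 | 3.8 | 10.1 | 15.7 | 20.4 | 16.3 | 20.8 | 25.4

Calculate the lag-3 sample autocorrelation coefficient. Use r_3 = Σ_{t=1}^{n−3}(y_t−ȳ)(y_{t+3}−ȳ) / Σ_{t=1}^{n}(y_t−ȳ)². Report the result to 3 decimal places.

Mean ȳ = (-0.6 + 3.4 − 2.7 + 3.8 + 10.1 + 15.7 + 20.4 + 16.3 + 20.8 + 25.4)/10 = 11.2600
Σ(y_t−ȳ)(y_{t+3}−ȳ) = (88.4756) + (9.1176) + (-61.9824) + (-68.1844) + (-5.8464) + (42.3576) + (129.2396) = 133.1772
Denominator Σ(y_t−ȳ)² = 873.9240
r_3 = 133.1772 / 873.9240 = 0.152

0.152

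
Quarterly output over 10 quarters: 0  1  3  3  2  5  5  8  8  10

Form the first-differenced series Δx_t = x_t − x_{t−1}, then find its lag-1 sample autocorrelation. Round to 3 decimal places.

-0.593

First differences Δx: 1, 2, 0, -1, 3, 0, 3, 0, 2
Mean of differences = 1.1111
Numerator Σ(Δx_t−Δx̄)(Δx_{t+1}−Δx̄) = -10.0123
Denominator Σ(Δx_t−Δx̄)² = 16.8889
r_1(Δx) = -10.0123 / 16.8889 = -0.593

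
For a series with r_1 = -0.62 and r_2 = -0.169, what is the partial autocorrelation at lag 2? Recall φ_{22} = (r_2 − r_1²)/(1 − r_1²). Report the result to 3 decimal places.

φ_{22} = (r_2 − r_1²) / (1 − r_1²)
r_1² = (-0.62)² = 0.3844
Numerator = -0.169 − 0.3844 = -0.5534; denominator = 1 − 0.3844 = 0.6156
φ_{22} = -0.5534 / 0.6156 = -0.899

-0.899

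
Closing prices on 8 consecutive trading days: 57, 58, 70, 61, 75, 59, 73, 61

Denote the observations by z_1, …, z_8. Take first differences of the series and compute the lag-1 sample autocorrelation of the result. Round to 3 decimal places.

-0.834

First differences Δz: 1, 12, -9, 14, -16, 14, -12
Mean of differences = 0.5714
Numerator Σ(Δz_t−Δz̄)(Δz_{t+1}−Δz̄) = -846.8980
Denominator Σ(Δz_t−Δz̄)² = 1015.7143
r_1(Δz) = -846.8980 / 1015.7143 = -0.834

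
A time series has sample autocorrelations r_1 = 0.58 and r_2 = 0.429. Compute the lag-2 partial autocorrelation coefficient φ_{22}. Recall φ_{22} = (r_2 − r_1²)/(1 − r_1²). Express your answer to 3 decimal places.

φ_{22} = (r_2 − r_1²) / (1 − r_1²)
r_1² = (0.58)² = 0.3364
Numerator = 0.429 − 0.3364 = 0.0926; denominator = 1 − 0.3364 = 0.6636
φ_{22} = 0.0926 / 0.6636 = 0.140

0.140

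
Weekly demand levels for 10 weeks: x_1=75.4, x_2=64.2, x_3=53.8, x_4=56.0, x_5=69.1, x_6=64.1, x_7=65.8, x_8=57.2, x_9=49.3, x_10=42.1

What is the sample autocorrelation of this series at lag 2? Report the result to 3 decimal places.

-0.174

Mean x̄ = (75.4 + 64.2 + 53.8 + 56.0 + 69.1 + 64.1 + 65.8 + 57.2 + 49.3 + 42.1)/10 = 59.7000
Numerator Σ_{t=1}^{8}(x_t−x̄)(x_{t+2}−x̄) = -154.1200
Denominator Σ(x_t−x̄)² = 884.3400
r_2 = -154.1200 / 884.3400 = -0.174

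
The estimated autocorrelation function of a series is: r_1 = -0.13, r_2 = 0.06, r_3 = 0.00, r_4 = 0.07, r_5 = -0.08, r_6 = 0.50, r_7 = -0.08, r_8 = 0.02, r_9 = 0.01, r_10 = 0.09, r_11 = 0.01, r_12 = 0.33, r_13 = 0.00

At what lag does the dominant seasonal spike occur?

The largest autocorrelation is r_6 = 0.50, with a weaker echo at lag 12 (0.33); the remaining lags stay at or below 0.09.
The dominant spike at lag 6 indicates a seasonal period of 6.

6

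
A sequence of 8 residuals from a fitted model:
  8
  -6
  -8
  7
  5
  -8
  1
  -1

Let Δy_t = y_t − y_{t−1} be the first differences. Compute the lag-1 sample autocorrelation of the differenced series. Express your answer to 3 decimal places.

-0.199

First differences Δy: -14, -2, 15, -2, -13, 9, -2
Mean of differences = -1.2857
Numerator Σ(Δy_t−Δȳ)(Δy_{t+1}−Δȳ) = -133.6531
Denominator Σ(Δy_t−Δȳ)² = 671.4286
r_1(Δy) = -133.6531 / 671.4286 = -0.199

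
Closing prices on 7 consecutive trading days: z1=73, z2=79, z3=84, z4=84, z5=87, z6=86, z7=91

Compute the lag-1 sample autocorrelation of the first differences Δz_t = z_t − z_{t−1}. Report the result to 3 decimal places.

First differences Δz: 6, 5, 0, 3, -1, 5
Mean of differences = 3.0000
Numerator Σ(Δz_t−Δz̄)(Δz_{t+1}−Δz̄) = -8.0000
Denominator Σ(Δz_t−Δz̄)² = 42.0000
r_1(Δz) = -8.0000 / 42.0000 = -0.190

-0.190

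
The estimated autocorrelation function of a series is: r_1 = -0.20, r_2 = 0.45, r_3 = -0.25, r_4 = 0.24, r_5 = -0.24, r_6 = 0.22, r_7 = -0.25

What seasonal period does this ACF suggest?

2

The largest autocorrelation is r_2 = 0.45, with weaker echoes at lags 4 (0.24) and 6 (0.22); the remaining lags stay at or below -0.20.
The dominant spike at lag 2 indicates a seasonal period of 2.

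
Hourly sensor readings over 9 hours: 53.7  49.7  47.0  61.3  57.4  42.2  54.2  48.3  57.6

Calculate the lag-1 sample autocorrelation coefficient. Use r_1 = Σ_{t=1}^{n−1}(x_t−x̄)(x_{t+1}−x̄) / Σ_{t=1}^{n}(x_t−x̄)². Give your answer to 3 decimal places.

Mean x̄ = (53.7 + 49.7 + 47.0 + 61.3 + 57.4 + 42.2 + 54.2 + 48.3 + 57.6)/9 = 52.3778
Numerator Σ_{t=1}^{8}(x_t−x̄)(x_{t+1}−x̄) = -90.6994
Denominator Σ(x_t−x̄)² = 293.4756
r_1 = -90.6994 / 293.4756 = -0.309

-0.309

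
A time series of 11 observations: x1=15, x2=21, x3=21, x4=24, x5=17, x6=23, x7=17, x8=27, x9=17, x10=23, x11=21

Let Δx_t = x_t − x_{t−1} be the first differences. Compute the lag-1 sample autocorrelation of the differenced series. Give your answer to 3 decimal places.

First differences Δx: 6, 0, 3, -7, 6, -6, 10, -10, 6, -2
Mean of differences = 0.6000
Numerator Σ(Δx_t−Δx̄)(Δx_{t+1}−Δx̄) = -332.5600
Denominator Σ(Δx_t−Δx̄)² = 402.4000
r_1(Δx) = -332.5600 / 402.4000 = -0.826

-0.826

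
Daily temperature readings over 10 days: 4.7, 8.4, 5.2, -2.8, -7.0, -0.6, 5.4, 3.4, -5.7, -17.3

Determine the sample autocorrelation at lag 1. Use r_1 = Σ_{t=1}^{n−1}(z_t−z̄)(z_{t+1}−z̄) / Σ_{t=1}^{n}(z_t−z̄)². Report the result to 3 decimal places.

0.349

Mean z̄ = (4.7 + 8.4 + 5.2 − 2.8 − 7.0 − 0.6 + 5.4 + 3.4 − 5.7 − 17.3)/10 = -0.6300
Numerator Σ_{t=1}^{9}(z_t−z̄)(z_{t+1}−z̄) = 190.3221
Denominator Σ(z_t−z̄)² = 545.4210
r_1 = 190.3221 / 545.4210 = 0.349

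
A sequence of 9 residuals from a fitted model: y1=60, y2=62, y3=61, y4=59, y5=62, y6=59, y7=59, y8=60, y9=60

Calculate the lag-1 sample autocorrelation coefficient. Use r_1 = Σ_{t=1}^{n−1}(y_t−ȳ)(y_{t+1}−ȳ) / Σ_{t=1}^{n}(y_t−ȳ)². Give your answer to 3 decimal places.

Mean ȳ = (60 + 62 + 61 + 59 + 62 + 59 + 59 + 60 + 60)/9 = 60.2222
Numerator Σ_{t=1}^{8}(y_t−ȳ)(y_{t+1}−ȳ) = -2.4938
Denominator Σ(y_t−ȳ)² = 11.5556
r_1 = -2.4938 / 11.5556 = -0.216

-0.216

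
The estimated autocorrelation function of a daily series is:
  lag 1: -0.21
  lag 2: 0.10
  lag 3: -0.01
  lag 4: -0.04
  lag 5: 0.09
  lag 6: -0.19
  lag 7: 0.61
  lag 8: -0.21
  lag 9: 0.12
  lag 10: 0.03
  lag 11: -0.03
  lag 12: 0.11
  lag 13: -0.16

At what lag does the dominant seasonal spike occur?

7

The largest autocorrelation is r_7 = 0.61; the remaining lags stay at or below 0.12.
The dominant spike at lag 7 indicates a seasonal period of 7.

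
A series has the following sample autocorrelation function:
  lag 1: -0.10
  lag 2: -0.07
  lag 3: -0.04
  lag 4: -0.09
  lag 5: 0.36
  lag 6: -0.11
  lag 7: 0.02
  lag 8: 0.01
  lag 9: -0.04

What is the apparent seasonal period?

The largest autocorrelation is r_5 = 0.36; the remaining lags stay at or below 0.02.
The dominant spike at lag 5 indicates a seasonal period of 5.

5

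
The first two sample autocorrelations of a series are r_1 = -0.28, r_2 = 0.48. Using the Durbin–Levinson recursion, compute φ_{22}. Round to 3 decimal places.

φ_{22} = (r_2 − r_1²) / (1 − r_1²)
r_1² = (-0.28)² = 0.0784
Numerator = 0.48 − 0.0784 = 0.4016; denominator = 1 − 0.0784 = 0.9216
φ_{22} = 0.4016 / 0.9216 = 0.436

0.436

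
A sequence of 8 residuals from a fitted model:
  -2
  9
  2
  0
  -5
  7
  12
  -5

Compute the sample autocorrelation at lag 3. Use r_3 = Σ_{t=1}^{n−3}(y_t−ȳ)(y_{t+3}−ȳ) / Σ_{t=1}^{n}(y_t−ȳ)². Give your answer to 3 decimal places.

Mean ȳ = (-2 + 9 + 2 + 0 − 5 + 7 + 12 − 5)/8 = 2.2500
Deviations from mean: -4.2500, 6.7500, -0.2500, -2.2500, -7.2500, 4.7500, 9.7500, -7.2500
Σ(y_t−ȳ)(y_{t+3}−ȳ) = (9.5625) + (-48.9375) + (-1.1875) + (-21.9375) + (52.5625) = -9.9375
Denominator Σ(y_t−ȳ)² = 291.5000
r_3 = -9.9375 / 291.5000 = -0.034

-0.034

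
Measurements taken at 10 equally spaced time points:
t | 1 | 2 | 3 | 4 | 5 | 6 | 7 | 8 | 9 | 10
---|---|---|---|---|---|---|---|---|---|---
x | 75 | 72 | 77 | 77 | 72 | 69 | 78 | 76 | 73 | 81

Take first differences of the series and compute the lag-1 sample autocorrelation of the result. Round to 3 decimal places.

-0.289

First differences Δx: -3, 5, 0, -5, -3, 9, -2, -3, 8
Mean of differences = 0.6667
Numerator Σ(Δx_t−Δx̄)(Δx_{t+1}−Δx̄) = -64.1111
Denominator Σ(Δx_t−Δx̄)² = 222.0000
r_1(Δx) = -64.1111 / 222.0000 = -0.289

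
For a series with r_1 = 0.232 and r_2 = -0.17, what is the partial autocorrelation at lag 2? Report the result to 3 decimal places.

φ_{22} = (r_2 − r_1²) / (1 − r_1²)
r_1² = (0.232)² = 0.053824
Numerator = -0.17 − 0.0538 = -0.2238; denominator = 1 − 0.0538 = 0.9462
φ_{22} = -0.2238 / 0.9462 = -0.237

-0.237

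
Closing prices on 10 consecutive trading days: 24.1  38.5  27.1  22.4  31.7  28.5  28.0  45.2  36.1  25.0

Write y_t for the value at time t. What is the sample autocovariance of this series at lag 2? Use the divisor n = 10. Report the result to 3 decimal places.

-15.821

Mean ȳ = (24.1 + 38.5 + 27.1 + 22.4 + 31.7 + 28.5 + 28.0 + 45.2 + 36.1 + 25.0)/10 = 30.6600
Σ_{t=1}^{8}(y_t−ȳ)(y_{t+2}−ȳ) = -158.2052
γ_2 = -158.2052 / 10 = -15.821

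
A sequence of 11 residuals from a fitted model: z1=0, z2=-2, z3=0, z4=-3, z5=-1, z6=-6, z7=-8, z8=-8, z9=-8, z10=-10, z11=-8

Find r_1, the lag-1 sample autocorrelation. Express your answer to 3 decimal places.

Mean z̄ = (0 − 2 + 0 − 3 − 1 − 6 − 8 − 8 − 8 − 10 − 8)/11 = -4.9091
Numerator Σ_{t=1}^{10}(z_t−z̄)(z_{t+1}−z̄) = 95.0826
Denominator Σ(z_t−z̄)² = 140.9091
r_1 = 95.0826 / 140.9091 = 0.675

0.675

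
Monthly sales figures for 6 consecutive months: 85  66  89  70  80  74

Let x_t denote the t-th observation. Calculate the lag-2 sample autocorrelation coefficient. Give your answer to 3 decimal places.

Mean x̄ = (85 + 66 + 89 + 70 + 80 + 74)/6 = 77.3333
Deviations from mean: 7.6667, -11.3333, 11.6667, -7.3333, 2.6667, -3.3333
Σ(x_t−x̄)(x_{t+2}−x̄) = (89.4444) + (83.1111) + (31.1111) + (24.4444) = 228.1111
Denominator Σ(x_t−x̄)² = 395.3333
r_2 = 228.1111 / 395.3333 = 0.577

0.577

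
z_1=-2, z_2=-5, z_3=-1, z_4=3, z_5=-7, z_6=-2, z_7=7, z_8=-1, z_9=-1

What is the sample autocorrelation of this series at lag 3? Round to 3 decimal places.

0.388

Mean z̄ = (-2 − 5 − 1 + 3 − 7 − 2 + 7 − 1 − 1)/9 = -1.0000
Numerator Σ_{t=1}^{6}(z_t−z̄)(z_{t+3}−z̄) = 52.0000
Denominator Σ(z_t−z̄)² = 134.0000
r_3 = 52.0000 / 134.0000 = 0.388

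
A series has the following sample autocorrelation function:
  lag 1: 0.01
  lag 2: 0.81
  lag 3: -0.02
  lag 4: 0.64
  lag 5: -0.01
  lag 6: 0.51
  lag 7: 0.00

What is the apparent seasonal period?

The largest autocorrelation is r_2 = 0.81, with weaker echoes at lags 4 (0.64) and 6 (0.51); the remaining lags stay at or below 0.01.
The dominant spike at lag 2 indicates a seasonal period of 2.

2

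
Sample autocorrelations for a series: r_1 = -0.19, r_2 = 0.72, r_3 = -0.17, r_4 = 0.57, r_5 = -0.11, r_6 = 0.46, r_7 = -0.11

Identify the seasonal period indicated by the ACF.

2

The largest autocorrelation is r_2 = 0.72, with weaker echoes at lags 4 (0.57) and 6 (0.46); the remaining lags stay at or below -0.11.
The dominant spike at lag 2 indicates a seasonal period of 2.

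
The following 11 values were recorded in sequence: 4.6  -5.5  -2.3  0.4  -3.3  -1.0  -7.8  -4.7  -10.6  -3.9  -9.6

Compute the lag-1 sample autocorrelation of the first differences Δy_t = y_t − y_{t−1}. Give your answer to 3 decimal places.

First differences Δy: -10.1, 3.2, 2.7, -3.7, 2.3, -6.8, 3.1, -5.9, 6.7, -5.7
Mean of differences = -1.4200
Numerator Σ(Δy_t−Δȳ)(Δy_{t+1}−Δȳ) = -174.6544
Denominator Σ(Δy_t−Δȳ)² = 286.3960
r_1(Δy) = -174.6544 / 286.3960 = -0.610

-0.610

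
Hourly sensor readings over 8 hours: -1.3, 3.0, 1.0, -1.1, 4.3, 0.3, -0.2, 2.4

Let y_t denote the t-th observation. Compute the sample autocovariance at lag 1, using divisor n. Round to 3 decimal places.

-1.843

Mean ȳ = (-1.3 + 3.0 + 1.0 − 1.1 + 4.3 + 0.3 − 0.2 + 2.4)/8 = 1.0500
Σ_{t=1}^{7}(y_t−ȳ)(y_{t+1}−ȳ) = -14.7475
γ_1 = -14.7475 / 8 = -1.843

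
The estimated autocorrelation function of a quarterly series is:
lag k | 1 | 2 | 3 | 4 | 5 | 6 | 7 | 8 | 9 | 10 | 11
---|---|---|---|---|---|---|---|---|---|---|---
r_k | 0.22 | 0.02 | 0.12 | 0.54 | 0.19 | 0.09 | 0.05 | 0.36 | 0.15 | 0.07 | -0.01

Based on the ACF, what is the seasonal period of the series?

4

The largest autocorrelation is r_4 = 0.54, with a weaker echo at lag 8 (0.36); the remaining lags stay at or below 0.22.
The dominant spike at lag 4 indicates a seasonal period of 4.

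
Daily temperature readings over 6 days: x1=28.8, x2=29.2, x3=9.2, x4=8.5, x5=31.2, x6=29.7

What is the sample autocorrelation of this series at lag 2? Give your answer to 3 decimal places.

Mean x̄ = (28.8 + 29.2 + 9.2 + 8.5 + 31.2 + 29.7)/6 = 22.7667
Deviations from mean: 6.0333, 6.4333, -13.5667, -14.2667, 8.4333, 6.9333
Σ(x_t−x̄)(x_{t+2}−x̄) = (-81.8522) + (-91.7822) + (-114.4122) + (-98.9156) = -386.9622
Denominator Σ(x_t−x̄)² = 584.5733
r_2 = -386.9622 / 584.5733 = -0.662

-0.662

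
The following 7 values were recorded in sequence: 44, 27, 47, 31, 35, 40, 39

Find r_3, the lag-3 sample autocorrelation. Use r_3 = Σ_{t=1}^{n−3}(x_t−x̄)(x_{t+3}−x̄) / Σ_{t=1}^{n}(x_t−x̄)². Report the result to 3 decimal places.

-0.005

Mean x̄ = (44 + 27 + 47 + 31 + 35 + 40 + 39)/7 = 37.5714
Deviations from mean: 6.4286, -10.5714, 9.4286, -6.5714, -2.5714, 2.4286, 1.4286
Numerator Σ_{t=1}^{4}(x_t−x̄)(x_{t+3}−x̄) = -1.5510
Denominator Σ(x_t−x̄)² = 299.7143
r_3 = -1.5510 / 299.7143 = -0.005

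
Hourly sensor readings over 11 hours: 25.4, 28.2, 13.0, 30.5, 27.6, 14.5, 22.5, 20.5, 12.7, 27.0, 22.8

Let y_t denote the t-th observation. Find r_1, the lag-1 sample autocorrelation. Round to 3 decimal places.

-0.342

Mean ȳ = (25.4 + 28.2 + 13.0 + 30.5 + 27.6 + 14.5 + 22.5 + 20.5 + 12.7 + 27.0 + 22.8)/11 = 22.2455
Numerator Σ_{t=1}^{10}(y_t−ȳ)(y_{t+1}−ȳ) = -138.3621
Denominator Σ(y_t−ȳ)² = 404.8273
r_1 = -138.3621 / 404.8273 = -0.342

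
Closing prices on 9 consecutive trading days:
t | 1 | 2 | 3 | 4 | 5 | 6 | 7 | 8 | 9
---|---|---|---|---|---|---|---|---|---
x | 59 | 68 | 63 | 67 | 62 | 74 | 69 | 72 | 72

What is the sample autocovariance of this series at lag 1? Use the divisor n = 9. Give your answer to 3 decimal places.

Mean x̄ = (59 + 68 + 63 + 67 + 62 + 74 + 69 + 72 + 72)/9 = 67.3333
Σ_{t=1}^{8}(x_t−x̄)(x_{t+1}−x̄) = -0.1111
γ_1 = -0.1111 / 9 = -0.012

-0.012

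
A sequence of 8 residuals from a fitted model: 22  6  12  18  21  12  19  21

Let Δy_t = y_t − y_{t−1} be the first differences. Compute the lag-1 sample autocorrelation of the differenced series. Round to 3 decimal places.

First differences Δy: -16, 6, 6, 3, -9, 7, 2
Mean of differences = -0.1429
Numerator Σ(Δy_t−Δȳ)(Δy_{t+1}−Δȳ) = -116.1633
Denominator Σ(Δy_t−Δȳ)² = 470.8571
r_1(Δy) = -116.1633 / 470.8571 = -0.247

-0.247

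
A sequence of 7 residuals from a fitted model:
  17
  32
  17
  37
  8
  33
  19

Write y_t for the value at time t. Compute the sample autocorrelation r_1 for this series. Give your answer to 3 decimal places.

-0.864

Mean ȳ = (17 + 32 + 17 + 37 + 8 + 33 + 19)/7 = 23.2857
Numerator Σ_{t=1}^{6}(y_t−ȳ)(y_{t+1}−ȳ) = -595.5102
Denominator Σ(y_t−ȳ)² = 689.4286
r_1 = -595.5102 / 689.4286 = -0.864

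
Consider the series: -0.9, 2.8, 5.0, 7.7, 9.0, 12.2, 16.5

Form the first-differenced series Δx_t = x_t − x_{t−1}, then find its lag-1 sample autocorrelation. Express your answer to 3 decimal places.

-0.028

First differences Δx: 3.7, 2.2, 2.7, 1.3, 3.2, 4.3
Mean of differences = 2.9000
Numerator Σ(Δx_t−Δx̄)(Δx_{t+1}−Δx̄) = -0.1600
Denominator Σ(Δx_t−Δx̄)² = 5.7800
r_1(Δx) = -0.1600 / 5.7800 = -0.028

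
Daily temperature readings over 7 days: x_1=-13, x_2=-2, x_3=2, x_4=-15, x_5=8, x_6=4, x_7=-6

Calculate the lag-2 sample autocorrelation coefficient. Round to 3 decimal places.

-0.275

Mean x̄ = (-13 − 2 + 2 − 15 + 8 + 4 − 6)/7 = -3.1429
Deviations from mean: -9.8571, 1.1429, 5.1429, -11.8571, 11.1429, 7.1429, -2.8571
Σ(x_t−x̄)(x_{t+2}−x̄) = (-50.6939) + (-13.5510) + (57.3061) + (-84.6939) + (-31.8367) = -123.4694
Denominator Σ(x_t−x̄)² = 448.8571
r_2 = -123.4694 / 448.8571 = -0.275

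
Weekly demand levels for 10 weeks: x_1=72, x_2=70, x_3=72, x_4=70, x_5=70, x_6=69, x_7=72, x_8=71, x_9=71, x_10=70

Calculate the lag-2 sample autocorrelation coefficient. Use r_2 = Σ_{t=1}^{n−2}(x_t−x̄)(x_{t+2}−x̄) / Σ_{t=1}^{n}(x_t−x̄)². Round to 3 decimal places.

Mean x̄ = (72 + 70 + 72 + 70 + 70 + 69 + 72 + 71 + 71 + 70)/10 = 70.7000
Numerator Σ_{t=1}^{8}(x_t−x̄)(x_{t+2}−x̄) = 1.2200
Denominator Σ(x_t−x̄)² = 10.1000
r_2 = 1.2200 / 10.1000 = 0.121

0.121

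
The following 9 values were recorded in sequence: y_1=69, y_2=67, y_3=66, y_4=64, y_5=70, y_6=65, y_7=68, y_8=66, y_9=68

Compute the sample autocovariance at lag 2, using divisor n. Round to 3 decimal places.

Mean ȳ = (69 + 67 + 66 + 64 + 70 + 65 + 68 + 66 + 68)/9 = 67.0000
Σ_{t=1}^{7}(y_t−ȳ)(y_{t+2}−ȳ) = 7.0000
γ_2 = 7.0000 / 9 = 0.778

0.778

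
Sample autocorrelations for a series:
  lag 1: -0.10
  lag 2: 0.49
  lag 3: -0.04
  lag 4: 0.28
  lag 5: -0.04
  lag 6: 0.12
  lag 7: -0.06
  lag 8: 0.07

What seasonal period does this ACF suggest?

2

The largest autocorrelation is r_2 = 0.49, with a weaker echo at lag 4 (0.28); the remaining lags stay at or below 0.12.
The dominant spike at lag 2 indicates a seasonal period of 2.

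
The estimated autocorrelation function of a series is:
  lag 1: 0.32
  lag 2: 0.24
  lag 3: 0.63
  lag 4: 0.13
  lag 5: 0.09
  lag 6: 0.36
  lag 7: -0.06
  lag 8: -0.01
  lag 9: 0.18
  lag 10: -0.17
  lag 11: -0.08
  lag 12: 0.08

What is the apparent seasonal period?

3

The largest autocorrelation is r_3 = 0.63, with a weaker echo at lag 6 (0.36); the remaining lags stay at or below 0.32. The elevated value at lag 1 (0.32), dropping to 0.24 at lag 2, reflects decaying short-term dependence rather than seasonality.
The dominant spike at lag 3 indicates a seasonal period of 3.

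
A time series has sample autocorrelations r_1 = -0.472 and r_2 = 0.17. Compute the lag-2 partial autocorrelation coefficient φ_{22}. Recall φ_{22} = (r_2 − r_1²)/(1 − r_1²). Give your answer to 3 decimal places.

-0.068

φ_{22} = (r_2 − r_1²) / (1 − r_1²)
r_1² = (-0.472)² = 0.222784
Numerator = 0.17 − 0.2228 = -0.0528; denominator = 1 − 0.2228 = 0.7772
φ_{22} = -0.0528 / 0.7772 = -0.068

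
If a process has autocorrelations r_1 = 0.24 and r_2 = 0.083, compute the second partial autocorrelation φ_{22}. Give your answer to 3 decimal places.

0.027

φ_{22} = (r_2 − r_1²) / (1 − r_1²)
r_1² = (0.24)² = 0.0576
Numerator = 0.083 − 0.0576 = 0.0254; denominator = 1 − 0.0576 = 0.9424
φ_{22} = 0.0254 / 0.9424 = 0.027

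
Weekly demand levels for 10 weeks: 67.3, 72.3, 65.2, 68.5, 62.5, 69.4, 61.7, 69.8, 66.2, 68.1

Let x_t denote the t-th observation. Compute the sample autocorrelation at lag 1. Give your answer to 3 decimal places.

Mean x̄ = (67.3 + 72.3 + 65.2 + 68.5 + 62.5 + 69.4 + 61.7 + 69.8 + 66.2 + 68.1)/10 = 67.1000
Numerator Σ_{t=1}^{9}(x_t−x̄)(x_{t+1}−x̄) = -58.8500
Denominator Σ(x_t−x̄)² = 97.3600
r_1 = -58.8500 / 97.3600 = -0.604

-0.604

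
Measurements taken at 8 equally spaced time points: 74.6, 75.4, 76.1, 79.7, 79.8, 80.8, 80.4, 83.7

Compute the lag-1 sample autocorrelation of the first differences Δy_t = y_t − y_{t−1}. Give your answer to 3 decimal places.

-0.445

First differences Δy: 0.8, 0.7, 3.6, 0.1, 1.0, -0.4, 3.3
Mean of differences = 1.3000
Numerator Σ(Δy_t−Δȳ)(Δy_{t+1}−Δȳ) = -6.3700
Denominator Σ(Δy_t−Δȳ)² = 14.3200
r_1(Δy) = -6.3700 / 14.3200 = -0.445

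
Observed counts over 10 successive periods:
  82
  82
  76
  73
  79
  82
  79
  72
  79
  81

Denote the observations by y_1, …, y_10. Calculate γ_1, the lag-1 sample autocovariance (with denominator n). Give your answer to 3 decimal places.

Mean ȳ = (82 + 82 + 76 + 73 + 79 + 82 + 79 + 72 + 79 + 81)/10 = 78.5000
Σ_{t=1}^{9}(y_t−ȳ)(y_{t+1}−ȳ) = 12.7500
γ_1 = 12.7500 / 10 = 1.275

1.275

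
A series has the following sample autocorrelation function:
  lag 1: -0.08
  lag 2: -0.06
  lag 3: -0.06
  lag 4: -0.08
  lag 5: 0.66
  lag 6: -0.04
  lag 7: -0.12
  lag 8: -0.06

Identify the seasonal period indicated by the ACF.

5

The largest autocorrelation is r_5 = 0.66; the remaining lags stay at or below -0.04.
The dominant spike at lag 5 indicates a seasonal period of 5.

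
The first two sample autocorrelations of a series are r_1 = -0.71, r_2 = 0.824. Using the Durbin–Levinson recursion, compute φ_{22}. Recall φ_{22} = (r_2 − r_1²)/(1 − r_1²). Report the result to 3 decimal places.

0.645

φ_{22} = (r_2 − r_1²) / (1 − r_1²)
r_1² = (-0.71)² = 0.5041
Numerator = 0.824 − 0.5041 = 0.3199; denominator = 1 − 0.5041 = 0.4959
φ_{22} = 0.3199 / 0.4959 = 0.645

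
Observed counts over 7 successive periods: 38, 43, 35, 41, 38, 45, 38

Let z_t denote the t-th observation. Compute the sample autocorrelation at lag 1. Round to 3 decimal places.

-0.665

Mean z̄ = (38 + 43 + 35 + 41 + 38 + 45 + 38)/7 = 39.7143
Deviations from mean: -1.7143, 3.2857, -4.7143, 1.2857, -1.7143, 5.2857, -1.7143
Numerator Σ_{t=1}^{6}(z_t−z̄)(z_{t+1}−z̄) = -47.5102
Denominator Σ(z_t−z̄)² = 71.4286
r_1 = -47.5102 / 71.4286 = -0.665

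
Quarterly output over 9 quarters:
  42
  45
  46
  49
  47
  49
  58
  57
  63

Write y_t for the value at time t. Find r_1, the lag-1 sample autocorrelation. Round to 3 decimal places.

0.528

Mean ȳ = (42 + 45 + 46 + 49 + 47 + 49 + 58 + 57 + 63)/9 = 50.6667
Numerator Σ_{t=1}^{8}(y_t−ȳ)(y_{t+1}−ȳ) = 207.8889
Denominator Σ(y_t−ȳ)² = 394.0000
r_1 = 207.8889 / 394.0000 = 0.528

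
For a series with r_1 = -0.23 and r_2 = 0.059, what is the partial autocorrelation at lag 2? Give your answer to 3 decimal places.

φ_{22} = (r_2 − r_1²) / (1 − r_1²)
r_1² = (-0.23)² = 0.0529
Numerator = 0.059 − 0.0529 = 0.0061; denominator = 1 − 0.0529 = 0.9471
φ_{22} = 0.0061 / 0.9471 = 0.006

0.006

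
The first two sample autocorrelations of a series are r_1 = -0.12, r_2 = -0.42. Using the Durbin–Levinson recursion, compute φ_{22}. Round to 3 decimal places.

φ_{22} = (r_2 − r_1²) / (1 − r_1²)
r_1² = (-0.12)² = 0.0144
Numerator = -0.42 − 0.0144 = -0.4344; denominator = 1 − 0.0144 = 0.9856
φ_{22} = -0.4344 / 0.9856 = -0.441

-0.441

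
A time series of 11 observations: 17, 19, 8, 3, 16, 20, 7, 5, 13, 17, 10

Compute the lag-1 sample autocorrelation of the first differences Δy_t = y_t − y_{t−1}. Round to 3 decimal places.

First differences Δy: 2, -11, -5, 13, 4, -13, -2, 8, 4, -7
Mean of differences = -0.7000
Numerator Σ(Δy_t−Δȳ)(Δy_{t+1}−Δȳ) = -19.8900
Denominator Σ(Δy_t−Δȳ)² = 632.1000
r_1(Δy) = -19.8900 / 632.1000 = -0.031

-0.031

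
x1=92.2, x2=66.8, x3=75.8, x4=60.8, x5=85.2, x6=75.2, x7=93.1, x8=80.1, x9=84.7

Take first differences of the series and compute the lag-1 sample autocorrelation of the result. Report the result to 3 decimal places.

-0.667

First differences Δx: -25.4, 9.0, -15.0, 24.4, -10.0, 17.9, -13.0, 4.6
Mean of differences = -0.9375
Numerator Σ(Δx_t−Δx̄)(Δx_{t+1}−Δx̄) = -1433.5102
Denominator Σ(Δx_t−Δx̄)² = 2150.0588
r_1(Δx) = -1433.5102 / 2150.0588 = -0.667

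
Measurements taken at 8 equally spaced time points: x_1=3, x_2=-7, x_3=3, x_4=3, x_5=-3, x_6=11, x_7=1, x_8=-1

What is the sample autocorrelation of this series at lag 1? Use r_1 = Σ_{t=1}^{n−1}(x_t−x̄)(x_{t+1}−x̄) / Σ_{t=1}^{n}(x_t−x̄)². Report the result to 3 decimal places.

-0.392

Mean x̄ = (3 − 7 + 3 + 3 − 3 + 11 + 1 − 1)/8 = 1.2500
Deviations from mean: 1.7500, -8.2500, 1.7500, 1.7500, -4.2500, 9.7500, -0.2500, -2.2500
Σ(x_t−x̄)(x_{t+1}−x̄) = (-14.4375) + (-14.4375) + (3.0625) + (-7.4375) + (-41.4375) + (-2.4375) + (0.5625) = -76.5625
Denominator Σ(x_t−x̄)² = 195.5000
r_1 = -76.5625 / 195.5000 = -0.392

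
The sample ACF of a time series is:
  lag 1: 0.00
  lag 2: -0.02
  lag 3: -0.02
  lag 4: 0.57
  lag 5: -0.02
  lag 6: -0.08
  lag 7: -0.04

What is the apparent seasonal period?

The largest autocorrelation is r_4 = 0.57; the remaining lags stay at or below 0.00.
The dominant spike at lag 4 indicates a seasonal period of 4.

4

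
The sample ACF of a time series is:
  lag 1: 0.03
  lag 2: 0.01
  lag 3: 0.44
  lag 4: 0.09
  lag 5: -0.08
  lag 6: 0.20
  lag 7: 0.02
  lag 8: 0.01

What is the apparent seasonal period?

The largest autocorrelation is r_3 = 0.44, with a weaker echo at lag 6 (0.20); the remaining lags stay at or below 0.09.
The dominant spike at lag 3 indicates a seasonal period of 3.

3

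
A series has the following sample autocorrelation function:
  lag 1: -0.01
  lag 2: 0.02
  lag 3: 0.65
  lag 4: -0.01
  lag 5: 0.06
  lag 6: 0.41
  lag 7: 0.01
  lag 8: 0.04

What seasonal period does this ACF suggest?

3

The largest autocorrelation is r_3 = 0.65, with a weaker echo at lag 6 (0.41); the remaining lags stay at or below 0.06.
The dominant spike at lag 3 indicates a seasonal period of 3.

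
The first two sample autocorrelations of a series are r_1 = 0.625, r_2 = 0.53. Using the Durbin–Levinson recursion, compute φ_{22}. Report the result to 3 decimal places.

0.229

φ_{22} = (r_2 − r_1²) / (1 − r_1²)
r_1² = (0.625)² = 0.390625
Numerator = 0.53 − 0.3906 = 0.1394; denominator = 1 − 0.3906 = 0.6094
φ_{22} = 0.1394 / 0.6094 = 0.229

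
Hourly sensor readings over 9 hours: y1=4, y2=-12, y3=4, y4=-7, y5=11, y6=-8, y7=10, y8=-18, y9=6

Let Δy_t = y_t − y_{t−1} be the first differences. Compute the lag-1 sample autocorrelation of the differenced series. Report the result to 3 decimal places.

-0.829

First differences Δy: -16, 16, -11, 18, -19, 18, -28, 24
Mean of differences = 0.2500
Numerator Σ(Δy_t−Δȳ)(Δy_{t+1}−Δȳ) = -2488.5625
Denominator Σ(Δy_t−Δȳ)² = 3001.5000
r_1(Δy) = -2488.5625 / 3001.5000 = -0.829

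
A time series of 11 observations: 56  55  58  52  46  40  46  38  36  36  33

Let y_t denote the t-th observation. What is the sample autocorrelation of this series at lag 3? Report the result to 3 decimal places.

0.173

Mean ȳ = (56 + 55 + 58 + 52 + 46 + 40 + 46 + 38 + 36 + 36 + 33)/11 = 45.0909
Numerator Σ_{t=1}^{8}(y_t−ȳ)(y_{t+3}−ȳ) = 142.2479
Denominator Σ(y_t−ȳ)² = 820.9091
r_3 = 142.2479 / 820.9091 = 0.173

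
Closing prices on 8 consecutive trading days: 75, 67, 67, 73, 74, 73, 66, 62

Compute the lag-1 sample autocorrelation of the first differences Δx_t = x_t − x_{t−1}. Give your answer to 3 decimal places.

First differences Δx: -8, 0, 6, 1, -1, -7, -4
Mean of differences = -1.8571
Numerator Σ(Δx_t−Δx̄)(Δx_{t+1}−Δx̄) = 34.6939
Denominator Σ(Δx_t−Δx̄)² = 142.8571
r_1(Δx) = 34.6939 / 142.8571 = 0.243

0.243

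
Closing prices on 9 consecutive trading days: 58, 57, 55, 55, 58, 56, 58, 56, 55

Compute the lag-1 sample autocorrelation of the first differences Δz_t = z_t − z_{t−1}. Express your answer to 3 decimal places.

First differences Δz: -1, -2, 0, 3, -2, 2, -2, -1
Mean of differences = -0.3750
Numerator Σ(Δz_t−Δz̄)(Δz_{t+1}−Δz̄) = -10.5156
Denominator Σ(Δz_t−Δz̄)² = 25.8750
r_1(Δz) = -10.5156 / 25.8750 = -0.406

-0.406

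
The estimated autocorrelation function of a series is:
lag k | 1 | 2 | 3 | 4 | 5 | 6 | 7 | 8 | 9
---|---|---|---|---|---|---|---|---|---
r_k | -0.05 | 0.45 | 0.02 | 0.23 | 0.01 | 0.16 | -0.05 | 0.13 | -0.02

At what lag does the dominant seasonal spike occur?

The largest autocorrelation is r_2 = 0.45, with weaker echoes at lags 4 (0.23) and 6 (0.16); the remaining lags stay at or below 0.13.
The dominant spike at lag 2 indicates a seasonal period of 2.

2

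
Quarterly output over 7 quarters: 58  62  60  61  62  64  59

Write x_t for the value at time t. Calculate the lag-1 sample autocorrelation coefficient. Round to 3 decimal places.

-0.259

Mean x̄ = (58 + 62 + 60 + 61 + 62 + 64 + 59)/7 = 60.8571
Σ(x_t−x̄)(x_{t+1}−x̄) = (-3.2653) + (-0.9796) + (-0.1224) + (0.1633) + (3.5918) + (-5.8367) = -6.4490
Denominator Σ(x_t−x̄)² = 24.8571
r_1 = -6.4490 / 24.8571 = -0.259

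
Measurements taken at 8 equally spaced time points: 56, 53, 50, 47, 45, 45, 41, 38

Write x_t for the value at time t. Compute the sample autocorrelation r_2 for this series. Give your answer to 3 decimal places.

0.203

Mean x̄ = (56 + 53 + 50 + 47 + 45 + 45 + 41 + 38)/8 = 46.8750
Deviations from mean: 9.1250, 6.1250, 3.1250, 0.1250, -1.8750, -1.8750, -5.8750, -8.8750
Σ(x_t−x̄)(x_{t+2}−x̄) = (28.5156) + (0.7656) + (-5.8594) + (-0.2344) + (11.0156) + (16.6406) = 50.8438
Denominator Σ(x_t−x̄)² = 250.8750
r_2 = 50.8438 / 250.8750 = 0.203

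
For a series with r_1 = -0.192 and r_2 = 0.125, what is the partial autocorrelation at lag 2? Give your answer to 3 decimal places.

0.092

φ_{22} = (r_2 − r_1²) / (1 − r_1²)
r_1² = (-0.192)² = 0.036864
Numerator = 0.125 − 0.0369 = 0.0881; denominator = 1 − 0.0369 = 0.9631
φ_{22} = 0.0881 / 0.9631 = 0.092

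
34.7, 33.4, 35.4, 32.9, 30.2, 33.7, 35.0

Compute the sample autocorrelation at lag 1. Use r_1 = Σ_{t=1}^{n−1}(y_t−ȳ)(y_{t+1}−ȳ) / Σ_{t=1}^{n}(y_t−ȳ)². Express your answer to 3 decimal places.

Mean ȳ = (34.7 + 33.4 + 35.4 + 32.9 + 30.2 + 33.7 + 35.0)/7 = 33.6143
Deviations from mean: 1.0857, -0.2143, 1.7857, -0.7143, -3.4143, 0.0857, 1.3857
Numerator Σ_{t=1}^{6}(y_t−ȳ)(y_{t+1}−ȳ) = 0.3741
Denominator Σ(y_t−ȳ)² = 18.5086
r_1 = 0.3741 / 18.5086 = 0.020

0.020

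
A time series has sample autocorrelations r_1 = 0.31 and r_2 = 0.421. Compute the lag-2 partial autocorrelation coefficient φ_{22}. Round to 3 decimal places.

φ_{22} = (r_2 − r_1²) / (1 − r_1²)
r_1² = (0.31)² = 0.0961
Numerator = 0.421 − 0.0961 = 0.3249; denominator = 1 − 0.0961 = 0.9039
φ_{22} = 0.3249 / 0.9039 = 0.359

0.359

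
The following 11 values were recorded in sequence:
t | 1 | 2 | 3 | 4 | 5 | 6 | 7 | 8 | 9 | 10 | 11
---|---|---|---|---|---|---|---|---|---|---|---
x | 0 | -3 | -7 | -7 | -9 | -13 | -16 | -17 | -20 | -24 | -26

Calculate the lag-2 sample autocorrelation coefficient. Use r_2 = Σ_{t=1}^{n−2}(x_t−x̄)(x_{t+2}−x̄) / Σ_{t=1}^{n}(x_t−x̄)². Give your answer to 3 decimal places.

0.424

Mean x̄ = (0 − 3 − 7 − 7 − 9 − 13 − 16 − 17 − 20 − 24 − 26)/11 = -12.9091
Numerator Σ_{t=1}^{9}(x_t−x̄)(x_{t+2}−x̄) = 305.8017
Denominator Σ(x_t−x̄)² = 720.9091
r_2 = 305.8017 / 720.9091 = 0.424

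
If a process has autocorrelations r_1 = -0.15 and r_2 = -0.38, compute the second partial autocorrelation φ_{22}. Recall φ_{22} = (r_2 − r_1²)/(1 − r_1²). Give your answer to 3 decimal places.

φ_{22} = (r_2 − r_1²) / (1 − r_1²)
r_1² = (-0.15)² = 0.0225
Numerator = -0.38 − 0.0225 = -0.4025; denominator = 1 − 0.0225 = 0.9775
φ_{22} = -0.4025 / 0.9775 = -0.412

-0.412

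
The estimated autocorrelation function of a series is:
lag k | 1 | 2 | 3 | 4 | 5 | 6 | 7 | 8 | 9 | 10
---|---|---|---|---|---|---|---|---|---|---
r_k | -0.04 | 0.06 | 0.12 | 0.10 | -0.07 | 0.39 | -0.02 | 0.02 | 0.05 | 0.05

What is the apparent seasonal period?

6

The largest autocorrelation is r_6 = 0.39; the remaining lags stay at or below 0.12.
The dominant spike at lag 6 indicates a seasonal period of 6.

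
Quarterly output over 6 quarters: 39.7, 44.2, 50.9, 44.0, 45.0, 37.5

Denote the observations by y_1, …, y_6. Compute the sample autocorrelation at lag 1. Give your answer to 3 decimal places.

Mean ȳ = (39.7 + 44.2 + 50.9 + 44.0 + 45.0 + 37.5)/6 = 43.5500
Deviations from mean: -3.8500, 0.6500, 7.3500, 0.4500, 1.4500, -6.0500
Σ(y_t−ȳ)(y_{t+1}−ȳ) = (-2.5025) + (4.7775) + (3.3075) + (0.6525) + (-8.7725) = -2.5375
Denominator Σ(y_t−ȳ)² = 108.1750
r_1 = -2.5375 / 108.1750 = -0.023

-0.023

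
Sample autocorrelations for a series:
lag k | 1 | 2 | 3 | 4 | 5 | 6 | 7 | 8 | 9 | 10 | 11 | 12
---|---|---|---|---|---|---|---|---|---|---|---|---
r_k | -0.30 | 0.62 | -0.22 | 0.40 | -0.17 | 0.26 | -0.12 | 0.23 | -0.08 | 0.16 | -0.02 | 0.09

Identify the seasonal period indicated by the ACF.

2

The largest autocorrelation is r_2 = 0.62, with weaker echoes at lags 4 (0.40), 6 (0.26), 8 (0.23) and 10 (0.16); the remaining lags stay at or below 0.09.
The dominant spike at lag 2 indicates a seasonal period of 2.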